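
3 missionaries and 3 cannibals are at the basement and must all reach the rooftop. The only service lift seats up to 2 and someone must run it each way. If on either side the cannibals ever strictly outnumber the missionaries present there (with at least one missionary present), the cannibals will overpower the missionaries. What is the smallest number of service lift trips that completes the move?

11

Counting alone: each trip to the rooftop takes at most 2 across and each return brings at least 1 back, so after t trips out (and t−1 returns) at most 2t − (t−1) of the 6 are across; that first reaches 6 at t = 5, so at least 9 crossings are needed.
The safety rule pushes this higher. Following every safe sequence of crossings, the most of the 6 that can be at the rooftop as the service lift arrives there on crossing 9 is 5 — never all 6.
So no plan with fewer than 11 crossings exists, and this one achieves 11:
1. 2 cannibals → the rooftop.  (the basement: 3M 1C; the rooftop: 0M 2C)
2. 1 cannibal ← the basement.  (the basement: 3M 2C; the rooftop: 0M 1C)
3. 2 cannibals → the rooftop.  (the basement: 3M 0C; the rooftop: 0M 3C)
4. 1 cannibal ← the basement.  (the basement: 3M 1C; the rooftop: 0M 2C)
5. 2 missionaries → the rooftop.  (the basement: 1M 1C; the rooftop: 2M 2C)
6. 1 missionary and 1 cannibal ← the basement.  (the basement: 2M 2C; the rooftop: 1M 1C)
7. 2 missionaries → the rooftop.  (the basement: 0M 2C; the rooftop: 3M 1C)
8. 1 cannibal ← the basement.  (the basement: 0M 3C; the rooftop: 3M 0C)
9. 2 cannibals → the rooftop.  (the basement: 0M 1C; the rooftop: 3M 2C)
10. 1 cannibal ← the basement.  (the basement: 0M 2C; the rooftop: 3M 1C)
11. 2 cannibals → the rooftop.  (the basement: 0M 0C; the rooftop: 3M 3C)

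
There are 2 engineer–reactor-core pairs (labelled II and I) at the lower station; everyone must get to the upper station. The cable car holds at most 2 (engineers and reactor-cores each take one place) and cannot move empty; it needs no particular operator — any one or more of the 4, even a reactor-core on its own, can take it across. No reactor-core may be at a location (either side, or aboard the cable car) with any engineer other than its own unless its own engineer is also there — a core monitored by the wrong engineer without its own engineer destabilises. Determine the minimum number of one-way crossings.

5

Counting alone: each trip to the upper station takes at most 2 across and each return brings at least 1 back, so after t trips out (and t−1 returns) at most 2t − (t−1) of the 4 are across; that first reaches 4 at t = 3, so at least 5 crossings are needed.
The plan below uses exactly 5 crossings, so it is optimal:
1. engineer II and reactor-core II cross → the upper station.
2. engineer II crosses ← the lower station.
3. engineer I and engineer II cross → the upper station.
4. engineer I crosses ← the lower station.
5. engineer I and reactor-core I cross → the upper station.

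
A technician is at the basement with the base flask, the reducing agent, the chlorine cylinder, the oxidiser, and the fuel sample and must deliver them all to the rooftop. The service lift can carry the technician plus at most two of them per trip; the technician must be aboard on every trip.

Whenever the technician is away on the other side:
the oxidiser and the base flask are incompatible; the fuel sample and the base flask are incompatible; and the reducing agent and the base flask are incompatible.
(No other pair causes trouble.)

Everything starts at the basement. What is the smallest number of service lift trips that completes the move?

5

Counting alone: the technician can take at most 2 across per trip to the rooftop, so moving all 5 needs at least 3 loaded trips out, with a return between consecutive ones — at least 5 crossings.
The plan below uses exactly 5 crossings, so it is optimal:
1. Technician goes to the rooftop with the base flask and the reducing agent.  [the basement: the chlorine cylinder, the fuel sample, the oxidiser | the rooftop: the base flask, the reducing agent]
2. Technician goes back to the basement with the base flask.  [the basement: the base flask, the chlorine cylinder, the fuel sample, the oxidiser | the rooftop: the reducing agent]
3. Technician goes to the rooftop with the fuel sample and the oxidiser.  [the basement: the base flask, the chlorine cylinder | the rooftop: the fuel sample, the oxidiser, the reducing agent]
4. Technician goes back to the basement alone.  [the basement: the base flask, the chlorine cylinder | the rooftop: the fuel sample, the oxidiser, the reducing agent]
5. Technician goes to the rooftop with the base flask and the chlorine cylinder.  [the basement: — | the rooftop: the base flask, the chlorine cylinder, the fuel sample, the oxidiser, the reducing agent]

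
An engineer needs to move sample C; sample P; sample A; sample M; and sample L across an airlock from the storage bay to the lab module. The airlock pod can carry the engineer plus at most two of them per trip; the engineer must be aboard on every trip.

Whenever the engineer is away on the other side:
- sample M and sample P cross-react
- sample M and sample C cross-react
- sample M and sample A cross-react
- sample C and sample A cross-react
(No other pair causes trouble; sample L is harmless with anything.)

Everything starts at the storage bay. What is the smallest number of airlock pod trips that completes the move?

Counting alone: the engineer can take at most 2 across per trip to the lab module, so moving all 5 needs at least 3 loaded trips out, with a return between consecutive ones — at least 5 crossings.
The safety rule pushes this higher. Following every safe sequence of crossings, the most of the 5 that can be at the lab module as the airlock pod arrives there on crossing 5 is 4 — never all 5.
So no plan with fewer than 7 crossings exists, and this one achieves 7:
1. Engineer goes to the lab module with sample C and sample M.  [the storage bay: sample A, sample L, sample P | the lab module: sample C, sample M]
2. Engineer goes back to the storage bay with sample C.  [the storage bay: sample A, sample C, sample L, sample P | the lab module: sample M]
3. Engineer goes to the lab module with sample C and sample P.  [the storage bay: sample A, sample L | the lab module: sample C, sample M, sample P]
4. Engineer goes back to the storage bay with sample M.  [the storage bay: sample A, sample L, sample M | the lab module: sample C, sample P]
5. Engineer goes to the lab module with sample A and sample L.  [the storage bay: sample M | the lab module: sample A, sample C, sample L, sample P]
6. Engineer goes back to the storage bay with sample C.  [the storage bay: sample C, sample M | the lab module: sample A, sample L, sample P]
7. Engineer goes to the lab module with sample C and sample M.  [the storage bay: — | the lab module: sample A, sample C, sample L, sample M, sample P]

7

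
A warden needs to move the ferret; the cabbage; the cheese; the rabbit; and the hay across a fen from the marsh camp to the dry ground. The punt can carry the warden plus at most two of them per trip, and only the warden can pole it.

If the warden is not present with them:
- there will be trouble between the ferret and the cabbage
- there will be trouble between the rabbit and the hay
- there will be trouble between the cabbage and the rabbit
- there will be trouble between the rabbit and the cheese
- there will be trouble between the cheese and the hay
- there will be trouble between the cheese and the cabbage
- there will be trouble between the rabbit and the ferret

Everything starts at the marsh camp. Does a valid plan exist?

No

Whatever the first load, the items left behind include a forbidden pair without the warden. No opening move is safe, so no plan exists.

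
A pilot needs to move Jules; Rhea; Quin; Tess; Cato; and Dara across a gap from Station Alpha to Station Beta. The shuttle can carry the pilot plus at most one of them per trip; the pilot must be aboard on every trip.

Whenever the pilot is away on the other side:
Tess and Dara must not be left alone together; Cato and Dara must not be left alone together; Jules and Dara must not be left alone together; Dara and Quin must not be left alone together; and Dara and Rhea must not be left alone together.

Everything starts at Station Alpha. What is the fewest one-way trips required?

impossible

Following every safe sequence of crossings from the start, the most of the 6 that can be at Station Beta as the shuttle arrives there on crossings 1, 3 is 1, 2 respectively; the best ever achieved is 2 of 6.
From crossing 5 on, no configuration arises that was not already reachable earlier: only 13 distinct safe configurations (who is on which side, and where the shuttle is) can ever be reached, none of them has everyone across, and every continuation just revisits them. So no valid plan exists.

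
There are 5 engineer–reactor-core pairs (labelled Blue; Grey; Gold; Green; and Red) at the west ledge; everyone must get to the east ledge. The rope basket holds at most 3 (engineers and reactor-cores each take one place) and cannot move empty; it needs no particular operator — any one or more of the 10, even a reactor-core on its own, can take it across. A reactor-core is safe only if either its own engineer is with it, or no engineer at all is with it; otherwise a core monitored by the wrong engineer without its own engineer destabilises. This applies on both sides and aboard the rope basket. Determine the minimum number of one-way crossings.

Counting alone: each trip to the east ledge takes at most 3 across and each return brings at least 1 back, so after t trips out (and t−1 returns) at most 3t − (t−1) of the 10 are across; that first reaches 10 at t = 5, so at least 9 crossings are needed.
The safety rule pushes this higher. Following every safe sequence of crossings, the most of the 10 that can be at the east ledge as the rope basket arrives there on crossing 9 is 9 — never all 10.
So no plan with fewer than 11 crossings exists, and this one achieves 11:
1. engineer Blue and reactor-core Blue cross → the east ledge.
2. engineer Blue crosses ← the west ledge.
3. reactor-core Gold, reactor-core Green, and reactor-core Grey cross → the east ledge.
4. reactor-core Blue crosses ← the west ledge.
5. engineer Gold, engineer Green, and engineer Grey cross → the east ledge.
6. engineer Grey and reactor-core Grey cross ← the west ledge.
7. engineer Blue, engineer Grey, and engineer Red cross → the east ledge.
8. reactor-core Gold crosses ← the west ledge.
9. reactor-core Blue and reactor-core Grey cross → the east ledge.
10. reactor-core Blue crosses ← the west ledge.
11. reactor-core Blue, reactor-core Gold, and reactor-core Red cross → the east ledge.

11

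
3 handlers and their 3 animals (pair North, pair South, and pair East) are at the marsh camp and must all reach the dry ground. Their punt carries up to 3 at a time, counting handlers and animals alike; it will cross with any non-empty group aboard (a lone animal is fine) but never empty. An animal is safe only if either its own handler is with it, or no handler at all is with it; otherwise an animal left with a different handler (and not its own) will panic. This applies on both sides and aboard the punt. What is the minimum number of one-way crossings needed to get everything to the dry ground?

Counting alone: each trip to the dry ground takes at most 3 across and each return brings at least 1 back, so after t trips out (and t−1 returns) at most 3t − (t−1) of the 6 are across; that first reaches 6 at t = 3, so at least 5 crossings are needed.
The plan below uses exactly 5 crossings, so it is optimal:
1. animal North and handler North cross → the dry ground.
2. handler North crosses ← the marsh camp.
3. handler East, handler North, and handler South cross → the dry ground.
4. animal North crosses ← the marsh camp.
5. animal East, animal North, and animal South cross → the dry ground.

5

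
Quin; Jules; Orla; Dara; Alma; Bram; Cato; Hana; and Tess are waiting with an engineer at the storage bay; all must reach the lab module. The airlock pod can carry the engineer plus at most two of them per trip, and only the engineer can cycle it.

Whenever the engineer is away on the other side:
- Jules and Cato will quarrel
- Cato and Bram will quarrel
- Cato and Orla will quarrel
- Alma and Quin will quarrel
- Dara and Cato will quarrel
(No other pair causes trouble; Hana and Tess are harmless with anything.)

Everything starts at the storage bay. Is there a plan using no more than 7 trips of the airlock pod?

Counting alone: the engineer can take at most 2 across per trip to the lab module, so moving all 9 needs at least 5 loaded trips out, with a return between consecutive ones — at least 9 crossings.
Since 7 < 9, 7 crossings cannot be enough. (The shortest complete plan in fact takes 9:)
1. Engineer goes to the lab module with Cato and Quin.
2. Engineer goes back to the storage bay alone.
3. Engineer goes to the lab module with Jules and Orla.
4. Engineer goes back to the storage bay with Cato.
5. Engineer goes to the lab module with Bram and Dara.
6. Engineer goes back to the storage bay alone.
7. Engineer goes to the lab module with Hana and Tess.
8. Engineer goes back to the storage bay alone.
9. Engineer goes to the lab module with Alma and Cato.

No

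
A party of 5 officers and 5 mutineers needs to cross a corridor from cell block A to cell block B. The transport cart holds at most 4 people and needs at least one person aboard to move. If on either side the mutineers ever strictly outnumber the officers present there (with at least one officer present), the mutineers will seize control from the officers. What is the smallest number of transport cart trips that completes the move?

Counting alone: each trip to cell block B takes at most 4 across and each return brings at least 1 back, so after t trips out (and t−1 returns) at most 4t − (t−1) of the 10 are across; that first reaches 10 at t = 3, so at least 5 crossings are needed.
The safety rule pushes this higher. Following every safe sequence of crossings, the most of the 10 that can be at cell block B as the transport cart arrives there on crossing 5 is 9 — never all 10.
So no plan with fewer than 7 crossings exists, and this one achieves 7:
1. 2 mutineers → cell block B.  (cell block A: 5O 3M; cell block B: 0O 2M)
2. 1 mutineer ← cell block A.  (cell block A: 5O 4M; cell block B: 0O 1M)
3. 4 mutineers → cell block B.  (cell block A: 5O 0M; cell block B: 0O 5M)
4. 1 mutineer ← cell block A.  (cell block A: 5O 1M; cell block B: 0O 4M)
5. 4 officers → cell block B.  (cell block A: 1O 1M; cell block B: 4O 4M)
6. 1 officer and 1 mutineer ← cell block A.  (cell block A: 2O 2M; cell block B: 3O 3M)
7. 2 officers and 2 mutineers → cell block B.  (cell block A: 0O 0M; cell block B: 5O 5M)

7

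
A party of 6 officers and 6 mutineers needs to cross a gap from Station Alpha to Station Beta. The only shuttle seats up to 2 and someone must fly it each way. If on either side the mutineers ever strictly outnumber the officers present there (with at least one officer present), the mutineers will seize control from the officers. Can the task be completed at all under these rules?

Following every safe sequence of crossings from the start, the most of the 12 that can be at Station Beta as the shuttle arrives there on crossings 1, 3, 5, 7, 9 is 2, 3, 4, 5, 6 respectively; the best ever achieved is 6 of 12.
From crossing 11 on, no configuration arises that was not already reachable earlier: only 15 distinct safe configurations (who is on which side, and where the shuttle is) can ever be reached, none of them has everyone across, and every continuation just revisits them. They are: 0 officers + 0 mutineers across (shuttle back at the start); 0 officers + 1 mutineer across (shuttle there); 0 officers + 1 mutineer across (shuttle back at the start); 0 officers + 2 mutineers across (shuttle there); 0 officers + 2 mutineers across (shuttle back at the start); 0 officers + 3 mutineers across (shuttle there); 0 officers + 3 mutineers across (shuttle back at the start); 0 officers + 4 mutineers across (shuttle there); 0 officers + 4 mutineers across (shuttle back at the start); 0 officers + 5 mutineers across (shuttle there); 0 officers + 5 mutineers across (shuttle back at the start); 0 officers + 6 mutineers across (shuttle there); 1 officer + 1 mutineer across (shuttle there); 1 officer + 1 mutineer across (shuttle back at the start); 2 officers + 2 mutineers across (shuttle there). So no valid plan exists.

No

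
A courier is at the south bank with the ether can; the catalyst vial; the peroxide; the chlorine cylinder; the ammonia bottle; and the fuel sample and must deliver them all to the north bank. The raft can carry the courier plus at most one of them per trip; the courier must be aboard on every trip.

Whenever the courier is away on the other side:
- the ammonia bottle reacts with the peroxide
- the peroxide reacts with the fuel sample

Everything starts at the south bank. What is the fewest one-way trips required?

Counting alone: the courier can take at most 1 across per trip to the north bank, so moving all 6 needs at least 6 loaded trips out, with a return between consecutive ones — at least 11 crossings.
The safety rule pushes this higher. Following every safe sequence of crossings, the most of the 6 that can be at the north bank as the raft arrives there on crossing 11 is 5 — never all 6.
So no plan with fewer than 13 crossings exists, and this one achieves 13:
1. Courier goes to the north bank with the peroxide.
2. Courier goes back to the south bank alone.
3. Courier goes to the north bank with the ether can.
4. Courier goes back to the south bank alone.
5. Courier goes to the north bank with the catalyst vial.
6. Courier goes back to the south bank alone.
7. Courier goes to the north bank with the chlorine cylinder.
8. Courier goes back to the south bank alone.
9. Courier goes to the north bank with the ammonia bottle.
10. Courier goes back to the south bank with the peroxide.
11. Courier goes to the north bank with the fuel sample.
12. Courier goes back to the south bank alone.
13. Courier goes to the north bank with the peroxide.

13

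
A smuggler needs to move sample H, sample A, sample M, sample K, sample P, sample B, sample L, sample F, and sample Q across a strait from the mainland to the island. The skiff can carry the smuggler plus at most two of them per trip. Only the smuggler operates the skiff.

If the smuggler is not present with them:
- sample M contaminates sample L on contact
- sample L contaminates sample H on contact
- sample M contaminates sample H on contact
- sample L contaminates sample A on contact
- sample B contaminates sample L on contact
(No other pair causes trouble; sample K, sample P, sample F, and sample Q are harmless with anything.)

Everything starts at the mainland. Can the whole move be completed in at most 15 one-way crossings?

Yes — this plan uses 15 crossings (≤ 15):
1. Smuggler goes to the island with sample H and sample L.  [the mainland: sample A, sample B, sample F, sample K, sample M, sample P, sample Q | the island: sample H, sample L]
2. Smuggler goes back to the mainland with sample H.  [the mainland: sample A, sample B, sample F, sample H, sample K, sample M, sample P, sample Q | the island: sample L]
3. Smuggler goes to the island with sample A and sample H.  [the mainland: sample B, sample F, sample K, sample M, sample P, sample Q | the island: sample A, sample H, sample L]
4. Smuggler goes back to the mainland with sample L.  [the mainland: sample B, sample F, sample K, sample L, sample M, sample P, sample Q | the island: sample A, sample H]
5. Smuggler goes to the island with sample B and sample M.  [the mainland: sample F, sample K, sample L, sample P, sample Q | the island: sample A, sample B, sample H, sample M]
6. Smuggler goes back to the mainland with sample H.  [the mainland: sample F, sample H, sample K, sample L, sample P, sample Q | the island: sample A, sample B, sample M]
7. Smuggler goes to the island with sample H and sample K.  [the mainland: sample F, sample L, sample P, sample Q | the island: sample A, sample B, sample H, sample K, sample M]
8. Smuggler goes back to the mainland with sample H.  [the mainland: sample F, sample H, sample L, sample P, sample Q | the island: sample A, sample B, sample K, sample M]
9. Smuggler goes to the island with sample H and sample P.  [the mainland: sample F, sample L, sample Q | the island: sample A, sample B, sample H, sample K, sample M, sample P]
10. Smuggler goes back to the mainland with sample H.  [the mainland: sample F, sample H, sample L, sample Q | the island: sample A, sample B, sample K, sample M, sample P]
11. Smuggler goes to the island with sample F and sample H.  [the mainland: sample L, sample Q | the island: sample A, sample B, sample F, sample H, sample K, sample M, sample P]
12. Smuggler goes back to the mainland with sample H.  [the mainland: sample H, sample L, sample Q | the island: sample A, sample B, sample F, sample K, sample M, sample P]
13. Smuggler goes to the island with sample H and sample Q.  [the mainland: sample L | the island: sample A, sample B, sample F, sample H, sample K, sample M, sample P, sample Q]
14. Smuggler goes back to the mainland with sample H.  [the mainland: sample H, sample L | the island: sample A, sample B, sample F, sample K, sample M, sample P, sample Q]
15. Smuggler goes to the island with sample H and sample L.  [the mainland: — | the island: sample A, sample B, sample F, sample H, sample K, sample L, sample M, sample P, sample Q]

Yes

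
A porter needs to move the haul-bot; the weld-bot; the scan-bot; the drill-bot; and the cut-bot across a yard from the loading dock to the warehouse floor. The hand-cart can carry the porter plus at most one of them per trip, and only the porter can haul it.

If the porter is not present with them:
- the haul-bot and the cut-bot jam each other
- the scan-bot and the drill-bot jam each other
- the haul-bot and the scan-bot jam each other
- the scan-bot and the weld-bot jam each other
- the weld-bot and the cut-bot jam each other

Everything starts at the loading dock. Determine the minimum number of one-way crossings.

impossible

Whatever the first load, the items left behind include a forbidden pair without the porter. No opening move is safe, so no plan exists.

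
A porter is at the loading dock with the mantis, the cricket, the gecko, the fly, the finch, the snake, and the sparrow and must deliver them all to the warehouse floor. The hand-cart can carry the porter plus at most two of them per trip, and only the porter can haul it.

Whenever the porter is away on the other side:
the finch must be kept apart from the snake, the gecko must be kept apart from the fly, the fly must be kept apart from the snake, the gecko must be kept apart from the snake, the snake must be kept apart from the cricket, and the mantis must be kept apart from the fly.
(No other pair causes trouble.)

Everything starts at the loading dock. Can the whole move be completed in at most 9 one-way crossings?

Counting alone: the porter can take at most 2 across per trip to the warehouse floor, so moving all 7 needs at least 4 loaded trips out, with a return between consecutive ones — at least 7 crossings.
The safety rule pushes this higher. Following every safe sequence of crossings, the most of the 7 that can be at the warehouse floor as the hand-cart arrives there on crossings 7, 9 is 5, 6 respectively — never all 7.
So the move cannot be finished within 9 crossings. (The shortest complete plan takes 11:)
1. Porter goes to the warehouse floor with the fly and the snake.
2. Porter goes back to the loading dock with the fly.
3. Porter goes to the warehouse floor with the gecko and the mantis.
4. Porter goes back to the loading dock with the gecko.
5. Porter goes to the warehouse floor with the cricket and the gecko.
6. Porter goes back to the loading dock with the snake.
7. Porter goes to the warehouse floor with the finch and the fly.
8. Porter goes back to the loading dock with the fly.
9. Porter goes to the warehouse floor with the fly and the sparrow.
10. Porter goes back to the loading dock with the fly.
11. Porter goes to the warehouse floor with the fly and the snake.

No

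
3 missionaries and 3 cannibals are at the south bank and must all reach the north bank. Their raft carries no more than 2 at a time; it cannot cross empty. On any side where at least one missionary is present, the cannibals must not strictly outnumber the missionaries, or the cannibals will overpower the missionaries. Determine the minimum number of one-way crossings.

Counting alone: each trip to the north bank takes at most 2 across and each return brings at least 1 back, so after t trips out (and t−1 returns) at most 2t − (t−1) of the 6 are across; that first reaches 6 at t = 5, so at least 9 crossings are needed.
The safety rule pushes this higher. Following every safe sequence of crossings, the most of the 6 that can be at the north bank as the raft arrives there on crossing 9 is 5 — never all 6.
So no plan with fewer than 11 crossings exists, and this one achieves 11:
1. 2 cannibals → the north bank.  (the south bank: 3M 1C; the north bank: 0M 2C)
2. 1 cannibal ← the south bank.  (the south bank: 3M 2C; the north bank: 0M 1C)
3. 2 cannibals → the north bank.  (the south bank: 3M 0C; the north bank: 0M 3C)
4. 1 cannibal ← the south bank.  (the south bank: 3M 1C; the north bank: 0M 2C)
5. 2 missionaries → the north bank.  (the south bank: 1M 1C; the north bank: 2M 2C)
6. 1 missionary and 1 cannibal ← the south bank.  (the south bank: 2M 2C; the north bank: 1M 1C)
7. 2 missionaries → the north bank.  (the south bank: 0M 2C; the north bank: 3M 1C)
8. 1 cannibal ← the south bank.  (the south bank: 0M 3C; the north bank: 3M 0C)
9. 2 cannibals → the north bank.  (the south bank: 0M 1C; the north bank: 3M 2C)
10. 1 cannibal ← the south bank.  (the south bank: 0M 2C; the north bank: 3M 1C)
11. 2 cannibals → the north bank.  (the south bank: 0M 0C; the north bank: 3M 3C)

11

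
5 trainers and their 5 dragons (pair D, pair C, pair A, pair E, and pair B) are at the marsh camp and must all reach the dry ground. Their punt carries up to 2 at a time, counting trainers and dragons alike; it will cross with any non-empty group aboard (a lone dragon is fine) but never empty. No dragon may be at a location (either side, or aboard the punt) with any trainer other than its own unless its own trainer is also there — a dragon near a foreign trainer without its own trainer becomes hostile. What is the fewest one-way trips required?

Following every safe sequence of crossings from the start, the most of the 10 that can be at the dry ground as the punt arrives there on crossings 1, 3, 5, 7 is 2, 3, 4, 5 respectively; the best ever achieved is 5 of 10.
From crossing 9 on, no configuration arises that was not already reachable earlier: only 82 distinct safe configurations (who is on which side, and where the punt is) can ever be reached, none of them has everyone across, and every continuation just revisits them. So no valid plan exists.

impossible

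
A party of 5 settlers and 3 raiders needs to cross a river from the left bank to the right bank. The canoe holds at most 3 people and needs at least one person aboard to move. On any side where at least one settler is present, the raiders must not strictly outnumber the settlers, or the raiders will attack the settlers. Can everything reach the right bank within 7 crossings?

Yes

Yes — this plan uses 7 crossings (≤ 7):
1. 2 raiders → the right bank.  (the left bank: 5S 1R; the right bank: 0S 2R)
2. 1 raider ← the left bank.  (the left bank: 5S 2R; the right bank: 0S 1R)
3. 2 settlers and 1 raider → the right bank.  (the left bank: 3S 1R; the right bank: 2S 2R)
4. 1 raider ← the left bank.  (the left bank: 3S 2R; the right bank: 2S 1R)
5. 1 settler and 2 raiders → the right bank.  (the left bank: 2S 0R; the right bank: 3S 3R)
6. 1 raider ← the left bank.  (the left bank: 2S 1R; the right bank: 3S 2R)
7. 2 settlers and 1 raider → the right bank.  (the left bank: 0S 0R; the right bank: 5S 3R)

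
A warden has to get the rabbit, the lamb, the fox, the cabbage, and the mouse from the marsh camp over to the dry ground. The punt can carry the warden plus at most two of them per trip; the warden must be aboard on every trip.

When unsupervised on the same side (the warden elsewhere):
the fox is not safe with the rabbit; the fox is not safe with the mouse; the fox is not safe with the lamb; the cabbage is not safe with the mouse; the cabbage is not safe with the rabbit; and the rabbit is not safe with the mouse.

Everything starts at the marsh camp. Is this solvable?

No

Whatever the first load, the items left behind include a forbidden pair without the warden. No opening move is safe, so no plan exists.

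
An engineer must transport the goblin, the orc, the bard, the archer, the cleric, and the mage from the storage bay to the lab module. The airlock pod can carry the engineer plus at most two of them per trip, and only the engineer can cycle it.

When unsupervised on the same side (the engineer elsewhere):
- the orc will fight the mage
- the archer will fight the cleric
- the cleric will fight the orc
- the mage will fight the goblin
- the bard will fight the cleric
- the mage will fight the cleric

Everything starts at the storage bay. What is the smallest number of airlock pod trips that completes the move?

9

Counting alone: the engineer can take at most 2 across per trip to the lab module, so moving all 6 needs at least 3 loaded trips out, with a return between consecutive ones — at least 5 crossings.
The safety rule pushes this higher. Following every safe sequence of crossings, the most of the 6 that can be at the lab module as the airlock pod arrives there on crossings 5, 7 is 4, 5 respectively — never all 6.
So no plan with fewer than 9 crossings exists, and this one achieves 9:
1. Engineer goes to the lab module with the cleric and the mage.  [the storage bay: the archer, the bard, the goblin, the orc | the lab module: the cleric, the mage]
2. Engineer goes back to the storage bay with the cleric.  [the storage bay: the archer, the bard, the cleric, the goblin, the orc | the lab module: the mage]
3. Engineer goes to the lab module with the cleric and the goblin.  [the storage bay: the archer, the bard, the orc | the lab module: the cleric, the goblin, the mage]
4. Engineer goes back to the storage bay with the mage.  [the storage bay: the archer, the bard, the mage, the orc | the lab module: the cleric, the goblin]
5. Engineer goes to the lab module with the bard and the orc.  [the storage bay: the archer, the mage | the lab module: the bard, the cleric, the goblin, the orc]
6. Engineer goes back to the storage bay with the cleric.  [the storage bay: the archer, the cleric, the mage | the lab module: the bard, the goblin, the orc]
7. Engineer goes to the lab module with the archer and the cleric.  [the storage bay: the mage | the lab module: the archer, the bard, the cleric, the goblin, the orc]
8. Engineer goes back to the storage bay with the cleric.  [the storage bay: the cleric, the mage | the lab module: the archer, the bard, the goblin, the orc]
9. Engineer goes to the lab module with the cleric and the mage.  [the storage bay: — | the lab module: the archer, the bard, the cleric, the goblin, the mage, the orc]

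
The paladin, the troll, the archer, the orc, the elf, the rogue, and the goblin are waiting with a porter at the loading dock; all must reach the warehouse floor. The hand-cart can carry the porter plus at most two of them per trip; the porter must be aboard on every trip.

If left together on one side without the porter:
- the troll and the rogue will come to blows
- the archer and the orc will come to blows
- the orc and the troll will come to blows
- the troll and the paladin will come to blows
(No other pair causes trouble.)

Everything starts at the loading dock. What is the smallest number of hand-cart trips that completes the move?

7

Counting alone: the porter can take at most 2 across per trip to the warehouse floor, so moving all 7 needs at least 4 loaded trips out, with a return between consecutive ones — at least 7 crossings.
The plan below uses exactly 7 crossings, so it is optimal:
1. Porter goes to the warehouse floor with the archer and the troll.  [the loading dock: the elf, the goblin, the orc, the paladin, the rogue | the warehouse floor: the archer, the troll]
2. Porter goes back to the loading dock alone.  [the loading dock: the elf, the goblin, the orc, the paladin, the rogue | the warehouse floor: the archer, the troll]
3. Porter goes to the warehouse floor with the elf and the goblin.  [the loading dock: the orc, the paladin, the rogue | the warehouse floor: the archer, the elf, the goblin, the troll]
4. Porter goes back to the loading dock alone.  [the loading dock: the orc, the paladin, the rogue | the warehouse floor: the archer, the elf, the goblin, the troll]
5. Porter goes to the warehouse floor with the paladin and the rogue.  [the loading dock: the orc | the warehouse floor: the archer, the elf, the goblin, the paladin, the rogue, the troll]
6. Porter goes back to the loading dock with the troll.  [the loading dock: the orc, the troll | the warehouse floor: the archer, the elf, the goblin, the paladin, the rogue]
7. Porter goes to the warehouse floor with the orc and the troll.  [the loading dock: — | the warehouse floor: the archer, the elf, the goblin, the orc, the paladin, the rogue, the troll]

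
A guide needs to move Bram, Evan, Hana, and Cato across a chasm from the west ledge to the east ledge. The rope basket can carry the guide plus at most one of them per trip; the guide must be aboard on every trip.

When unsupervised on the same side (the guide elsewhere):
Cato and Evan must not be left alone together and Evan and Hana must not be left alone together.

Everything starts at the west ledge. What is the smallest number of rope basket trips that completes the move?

9

Counting alone: the guide can take at most 1 across per trip to the east ledge, so moving all 4 needs at least 4 loaded trips out, with a return between consecutive ones — at least 7 crossings.
The safety rule pushes this higher. Following every safe sequence of crossings, the most of the 4 that can be at the east ledge as the rope basket arrives there on crossing 7 is 3 — never all 4.
So no plan with fewer than 9 crossings exists, and this one achieves 9:
1. Guide goes to the east ledge with Evan.  [the west ledge: Bram, Cato, Hana | the east ledge: Evan]
2. Guide goes back to the west ledge alone.  [the west ledge: Bram, Cato, Hana | the east ledge: Evan]
3. Guide goes to the east ledge with Bram.  [the west ledge: Cato, Hana | the east ledge: Bram, Evan]
4. Guide goes back to the west ledge alone.  [the west ledge: Cato, Hana | the east ledge: Bram, Evan]
5. Guide goes to the east ledge with Hana.  [the west ledge: Cato | the east ledge: Bram, Evan, Hana]
6. Guide goes back to the west ledge with Evan.  [the west ledge: Cato, Evan | the east ledge: Bram, Hana]
7. Guide goes to the east ledge with Cato.  [the west ledge: Evan | the east ledge: Bram, Cato, Hana]
8. Guide goes back to the west ledge alone.  [the west ledge: Evan | the east ledge: Bram, Cato, Hana]
9. Guide goes to the east ledge with Evan.  [the west ledge: — | the east ledge: Bram, Cato, Evan, Hana]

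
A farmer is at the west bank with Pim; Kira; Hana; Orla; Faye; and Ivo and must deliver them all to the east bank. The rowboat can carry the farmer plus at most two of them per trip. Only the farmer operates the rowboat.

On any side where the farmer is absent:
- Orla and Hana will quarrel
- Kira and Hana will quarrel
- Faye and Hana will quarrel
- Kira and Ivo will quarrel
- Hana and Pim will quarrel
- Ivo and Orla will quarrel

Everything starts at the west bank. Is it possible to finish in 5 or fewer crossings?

Counting alone: the farmer can take at most 2 across per trip to the east bank, so moving all 6 needs at least 3 loaded trips out, with a return between consecutive ones — at least 5 crossings.
The safety rule pushes this higher. Following every safe sequence of crossings, the most of the 6 that can be at the east bank as the rowboat arrives there on crossing 5 is 5 — never all 6.
So the move cannot be finished within 5 crossings. (The shortest complete plan takes 7:)
1. Farmer goes to the east bank with Hana and Ivo.  [the west bank: Faye, Kira, Orla, Pim | the east bank: Hana, Ivo]
2. Farmer goes back to the west bank alone.  [the west bank: Faye, Kira, Orla, Pim | the east bank: Hana, Ivo]
3. Farmer goes to the east bank with Kira and Pim.  [the west bank: Faye, Orla | the east bank: Hana, Ivo, Kira, Pim]
4. Farmer goes back to the west bank with Hana and Ivo.  [the west bank: Faye, Hana, Ivo, Orla | the east bank: Kira, Pim]
5. Farmer goes to the east bank with Faye and Orla.  [the west bank: Hana, Ivo | the east bank: Faye, Kira, Orla, Pim]
6. Farmer goes back to the west bank alone.  [the west bank: Hana, Ivo | the east bank: Faye, Kira, Orla, Pim]
7. Farmer goes to the east bank with Hana and Ivo.  [the west bank: — | the east bank: Faye, Hana, Ivo, Kira, Orla, Pim]

No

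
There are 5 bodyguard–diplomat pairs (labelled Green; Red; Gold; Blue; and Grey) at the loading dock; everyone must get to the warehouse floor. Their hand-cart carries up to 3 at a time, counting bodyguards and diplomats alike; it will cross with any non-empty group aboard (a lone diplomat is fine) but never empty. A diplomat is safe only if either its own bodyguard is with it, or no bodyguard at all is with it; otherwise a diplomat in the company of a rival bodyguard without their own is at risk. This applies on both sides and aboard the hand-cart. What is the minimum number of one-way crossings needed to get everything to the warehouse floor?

11

Counting alone: each trip to the warehouse floor takes at most 3 across and each return brings at least 1 back, so after t trips out (and t−1 returns) at most 3t − (t−1) of the 10 are across; that first reaches 10 at t = 5, so at least 9 crossings are needed.
The safety rule pushes this higher. Following every safe sequence of crossings, the most of the 10 that can be at the warehouse floor as the hand-cart arrives there on crossing 9 is 9 — never all 10.
So no plan with fewer than 11 crossings exists, and this one achieves 11:
1. bodyguard Green and diplomat Green cross → the warehouse floor.
2. bodyguard Green crosses ← the loading dock.
3. diplomat Blue, diplomat Gold, and diplomat Red cross → the warehouse floor.
4. diplomat Green crosses ← the loading dock.
5. bodyguard Blue, bodyguard Gold, and bodyguard Red cross → the warehouse floor.
6. bodyguard Red and diplomat Red cross ← the loading dock.
7. bodyguard Green, bodyguard Grey, and bodyguard Red cross → the warehouse floor.
8. diplomat Gold crosses ← the loading dock.
9. diplomat Green and diplomat Red cross → the warehouse floor.
10. diplomat Green crosses ← the loading dock.
11. diplomat Gold, diplomat Green, and diplomat Grey cross → the warehouse floor.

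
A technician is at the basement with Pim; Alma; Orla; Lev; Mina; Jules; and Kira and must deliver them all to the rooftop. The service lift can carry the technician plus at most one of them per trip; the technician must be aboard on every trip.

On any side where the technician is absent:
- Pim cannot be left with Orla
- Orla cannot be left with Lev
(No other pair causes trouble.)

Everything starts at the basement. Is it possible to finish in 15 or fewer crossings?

Yes

Yes — this plan uses 15 crossings (≤ 15):
1. Technician goes to the rooftop with Orla.  [the basement: Alma, Jules, Kira, Lev, Mina, Pim | the rooftop: Orla]
2. Technician goes back to the basement alone.  [the basement: Alma, Jules, Kira, Lev, Mina, Pim | the rooftop: Orla]
3. Technician goes to the rooftop with Pim.  [the basement: Alma, Jules, Kira, Lev, Mina | the rooftop: Orla, Pim]
4. Technician goes back to the basement with Orla.  [the basement: Alma, Jules, Kira, Lev, Mina, Orla | the rooftop: Pim]
5. Technician goes to the rooftop with Lev.  [the basement: Alma, Jules, Kira, Mina, Orla | the rooftop: Lev, Pim]
6. Technician goes back to the basement alone.  [the basement: Alma, Jules, Kira, Mina, Orla | the rooftop: Lev, Pim]
7. Technician goes to the rooftop with Alma.  [the basement: Jules, Kira, Mina, Orla | the rooftop: Alma, Lev, Pim]
8. Technician goes back to the basement alone.  [the basement: Jules, Kira, Mina, Orla | the rooftop: Alma, Lev, Pim]
9. Technician goes to the rooftop with Mina.  [the basement: Jules, Kira, Orla | the rooftop: Alma, Lev, Mina, Pim]
10. Technician goes back to the basement alone.  [the basement: Jules, Kira, Orla | the rooftop: Alma, Lev, Mina, Pim]
11. Technician goes to the rooftop with Jules.  [the basement: Kira, Orla | the rooftop: Alma, Jules, Lev, Mina, Pim]
12. Technician goes back to the basement alone.  [the basement: Kira, Orla | the rooftop: Alma, Jules, Lev, Mina, Pim]
13. Technician goes to the rooftop with Kira.  [the basement: Orla | the rooftop: Alma, Jules, Kira, Lev, Mina, Pim]
14. Technician goes back to the basement alone.  [the basement: Orla | the rooftop: Alma, Jules, Kira, Lev, Mina, Pim]
15. Technician goes to the rooftop with Orla.  [the basement: — | the rooftop: Alma, Jules, Kira, Lev, Mina, Orla, Pim]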